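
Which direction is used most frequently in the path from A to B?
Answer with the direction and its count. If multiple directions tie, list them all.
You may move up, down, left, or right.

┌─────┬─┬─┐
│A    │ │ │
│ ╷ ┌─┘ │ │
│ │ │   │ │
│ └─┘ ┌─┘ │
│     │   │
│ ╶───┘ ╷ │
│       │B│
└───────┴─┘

Directions: down, down, down, right, right, right, up, right, down
Counts: {'down': 4, 'right': 4, 'up': 1}
Most common: down and right (tied at 4 times each)

Solution:

┌─────┬─┬─┐
│A    │ │ │
│ ╷ ┌─┘ │ │
│↓│ │   │ │
│ └─┘ ┌─┘ │
│↓    │↱ ↓│
│ ╶───┘ ╷ │
│↳ → → ↑│B│
└───────┴─┘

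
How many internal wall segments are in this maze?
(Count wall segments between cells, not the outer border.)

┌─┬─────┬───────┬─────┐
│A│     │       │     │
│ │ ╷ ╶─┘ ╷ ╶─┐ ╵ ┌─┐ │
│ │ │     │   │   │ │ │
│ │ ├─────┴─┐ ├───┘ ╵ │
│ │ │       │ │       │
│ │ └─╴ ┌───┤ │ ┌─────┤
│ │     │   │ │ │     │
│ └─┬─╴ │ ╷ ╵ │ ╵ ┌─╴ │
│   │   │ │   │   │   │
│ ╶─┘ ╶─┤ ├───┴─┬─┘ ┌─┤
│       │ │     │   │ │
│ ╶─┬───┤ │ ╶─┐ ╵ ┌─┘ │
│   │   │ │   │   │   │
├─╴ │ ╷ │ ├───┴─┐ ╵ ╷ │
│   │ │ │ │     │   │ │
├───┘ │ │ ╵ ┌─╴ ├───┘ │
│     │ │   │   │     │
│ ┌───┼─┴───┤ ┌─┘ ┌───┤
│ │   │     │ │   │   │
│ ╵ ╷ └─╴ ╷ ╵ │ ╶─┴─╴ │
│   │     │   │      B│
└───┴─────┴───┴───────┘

Counting internal wall segments:
Total internal walls: 100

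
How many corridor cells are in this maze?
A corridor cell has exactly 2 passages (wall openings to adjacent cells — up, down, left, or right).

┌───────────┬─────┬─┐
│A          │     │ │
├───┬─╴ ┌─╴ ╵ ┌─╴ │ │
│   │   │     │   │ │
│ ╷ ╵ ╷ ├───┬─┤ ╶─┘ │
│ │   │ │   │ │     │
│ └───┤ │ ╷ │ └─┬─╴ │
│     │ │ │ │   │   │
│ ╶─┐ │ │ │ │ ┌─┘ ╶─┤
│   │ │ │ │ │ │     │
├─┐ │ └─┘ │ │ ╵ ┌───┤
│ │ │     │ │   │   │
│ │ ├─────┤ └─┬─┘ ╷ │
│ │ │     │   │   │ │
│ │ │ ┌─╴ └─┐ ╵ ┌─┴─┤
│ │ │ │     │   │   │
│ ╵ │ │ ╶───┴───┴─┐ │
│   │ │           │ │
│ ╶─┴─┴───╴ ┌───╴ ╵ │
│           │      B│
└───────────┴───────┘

Counting cells with exactly 2 passages:
Total corridor cells: 76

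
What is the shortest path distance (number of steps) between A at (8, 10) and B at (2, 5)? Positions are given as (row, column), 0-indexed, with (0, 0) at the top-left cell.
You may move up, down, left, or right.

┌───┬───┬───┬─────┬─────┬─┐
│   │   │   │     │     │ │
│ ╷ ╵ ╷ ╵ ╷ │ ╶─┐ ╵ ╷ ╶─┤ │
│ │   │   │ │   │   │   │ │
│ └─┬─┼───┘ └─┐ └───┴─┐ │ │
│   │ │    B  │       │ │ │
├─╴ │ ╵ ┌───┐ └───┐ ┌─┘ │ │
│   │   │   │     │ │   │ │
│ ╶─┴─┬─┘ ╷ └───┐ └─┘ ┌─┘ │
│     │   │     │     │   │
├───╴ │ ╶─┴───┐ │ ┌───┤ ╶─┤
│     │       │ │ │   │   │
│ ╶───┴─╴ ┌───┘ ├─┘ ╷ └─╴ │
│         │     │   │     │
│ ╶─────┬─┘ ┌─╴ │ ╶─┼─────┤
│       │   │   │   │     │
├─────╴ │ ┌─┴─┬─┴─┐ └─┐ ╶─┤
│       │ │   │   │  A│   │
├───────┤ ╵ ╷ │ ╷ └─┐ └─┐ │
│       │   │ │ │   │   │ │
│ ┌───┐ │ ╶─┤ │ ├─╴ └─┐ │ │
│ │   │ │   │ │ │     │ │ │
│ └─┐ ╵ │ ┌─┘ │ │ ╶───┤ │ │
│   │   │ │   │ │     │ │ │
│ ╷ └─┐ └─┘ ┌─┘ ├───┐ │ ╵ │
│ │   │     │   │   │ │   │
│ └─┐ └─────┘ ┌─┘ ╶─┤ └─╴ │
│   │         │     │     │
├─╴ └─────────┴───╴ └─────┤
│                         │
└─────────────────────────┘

Finding path from (8, 10) to (2, 5):
Path: (8,10) → (9,10) → (9,11) → (10,11) → (11,11) → (12,11) → (12,12) → (13,12) → (13,11) → (13,10) → (12,10) → (11,10) → (11,9) → (11,8) → (10,8) → (10,9) → (9,9) → (9,8) → (8,8) → (8,7) → (9,7) → (10,7) → (11,7) → (12,7) → (12,6) → (13,6) → (13,5) → (13,4) → (13,3) → (13,2) → (12,2) → (12,1) → (11,1) → (11,0) → (10,0) → (9,0) → (9,1) → (9,2) → (9,3) → (10,3) → (11,3) → (12,3) → (12,4) → (12,5) → (11,5) → (11,6) → (10,6) → (9,6) → (8,6) → (8,5) → (9,5) → (9,4) → (8,4) → (7,4) → (7,5) → (6,5) → (6,6) → (6,7) → (5,7) → (4,7) → (4,6) → (4,5) → (3,5) → (3,4) → (4,4) → (4,3) → (5,3) → (5,4) → (6,4) → (6,3) → (6,2) → (6,1) → (6,0) → (5,0) → (5,1) → (5,2) → (4,2) → (4,1) → (4,0) → (3,0) → (3,1) → (2,1) → (2,0) → (1,0) → (0,0) → (0,1) → (1,1) → (1,2) → (0,2) → (0,3) → (1,3) → (1,4) → (0,4) → (0,5) → (1,5) → (2,5)
Distance: 95 steps

Solution:

┌───┬───┬───┬─────┬─────┬─┐
│↱ ↓│↱ ↓│↱ ↓│     │     │ │
│ ╷ ╵ ╷ ╵ ╷ │ ╶─┐ ╵ ╷ ╶─┤ │
│↑│↳ ↑│↳ ↑│↓│   │   │   │ │
│ └─┬─┼───┘ └─┐ └───┴─┐ │ │
│↑ ↰│ │    B  │       │ │ │
├─╴ │ ╵ ┌───┐ └───┐ ┌─┘ │ │
│↱ ↑│   │↓ ↰│     │ │   │ │
│ ╶─┴─┬─┘ ╷ └───┐ └─┘ ┌─┘ │
│↑ ← ↰│↓ ↲│↑ ← ↰│     │   │
├───╴ │ ╶─┴───┐ │ ┌───┤ ╶─┤
│↱ → ↑│↳ ↓    │↑│ │   │   │
│ ╶───┴─╴ ┌───┘ ├─┘ ╷ └─╴ │
│↑ ← ← ← ↲│↱ → ↑│   │     │
│ ╶─────┬─┘ ┌─╴ │ ╶─┼─────┤
│       │↱ ↑│   │   │     │
├─────╴ │ ┌─┴─┬─┴─┐ └─┐ ╶─┤
│       │↑│↓ ↰│↓ ↰│  A│   │
├───────┤ ╵ ╷ │ ╷ └─┐ └─┐ │
│↱ → → ↓│↑ ↲│↑│↓│↑ ↰│↳ ↓│ │
│ ┌───┐ │ ╶─┤ │ ├─╴ └─┐ │ │
│↑│   │↓│   │↑│↓│↱ ↑  │↓│ │
│ └─┐ ╵ │ ┌─┘ │ │ ╶───┤ │ │
│↑ ↰│  ↓│ │↱ ↑│↓│↑ ← ↰│↓│ │
│ ╷ └─┐ └─┘ ┌─┘ ├───┐ │ ╵ │
│ │↑ ↰│↳ → ↑│↓ ↲│   │↑│↳ ↓│
│ └─┐ └─────┘ ┌─┘ ╶─┤ └─╴ │
│   │↑ ← ← ← ↲│     │↑ ← ↲│
├─╴ └─────────┴───╴ └─────┤
│                         │
└─────────────────────────┘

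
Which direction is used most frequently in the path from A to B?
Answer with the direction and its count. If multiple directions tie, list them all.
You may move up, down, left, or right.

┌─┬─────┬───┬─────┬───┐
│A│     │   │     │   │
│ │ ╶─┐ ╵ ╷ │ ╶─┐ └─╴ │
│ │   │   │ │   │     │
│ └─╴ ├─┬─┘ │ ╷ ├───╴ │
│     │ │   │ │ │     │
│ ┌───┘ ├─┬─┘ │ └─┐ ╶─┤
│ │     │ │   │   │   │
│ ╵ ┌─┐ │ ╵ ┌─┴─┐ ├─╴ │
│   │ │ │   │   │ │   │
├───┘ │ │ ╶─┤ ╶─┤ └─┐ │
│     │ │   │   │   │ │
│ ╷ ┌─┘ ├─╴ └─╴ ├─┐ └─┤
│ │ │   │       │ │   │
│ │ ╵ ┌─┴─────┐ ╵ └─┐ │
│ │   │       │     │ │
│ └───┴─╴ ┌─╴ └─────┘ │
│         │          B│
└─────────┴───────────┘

Directions: down, down, down, down, right, up, right, right, down, down, down, left, down, left, up, up, left, down, down, down, right, right, right, right, up, right, right, down, right, right, right, right
Counts: {'down': 12, 'right': 13, 'up': 4, 'left': 3}
Most common: right (13 times)

Solution:

┌─┬─────┬───┬─────┬───┐
│A│     │   │     │   │
│ │ ╶─┐ ╵ ╷ │ ╶─┐ └─╴ │
│↓│   │   │ │   │     │
│ └─╴ ├─┬─┘ │ ╷ ├───╴ │
│↓    │ │   │ │ │     │
│ ┌───┘ ├─┬─┘ │ └─┐ ╶─┤
│↓│↱ → ↓│ │   │   │   │
│ ╵ ┌─┐ │ ╵ ┌─┴─┐ ├─╴ │
│↳ ↑│ │↓│   │   │ │   │
├───┘ │ │ ╶─┤ ╶─┤ └─┐ │
│↓ ↰  │↓│   │   │   │ │
│ ╷ ┌─┘ ├─╴ └─╴ ├─┐ └─┤
│↓│↑│↓ ↲│       │ │   │
│ │ ╵ ┌─┴─────┐ ╵ └─┐ │
│↓│↑ ↲│  ↱ → ↓│     │ │
│ └───┴─╴ ┌─╴ └─────┘ │
│↳ → → → ↑│  ↳ → → → B│
└─────────┴───────────┘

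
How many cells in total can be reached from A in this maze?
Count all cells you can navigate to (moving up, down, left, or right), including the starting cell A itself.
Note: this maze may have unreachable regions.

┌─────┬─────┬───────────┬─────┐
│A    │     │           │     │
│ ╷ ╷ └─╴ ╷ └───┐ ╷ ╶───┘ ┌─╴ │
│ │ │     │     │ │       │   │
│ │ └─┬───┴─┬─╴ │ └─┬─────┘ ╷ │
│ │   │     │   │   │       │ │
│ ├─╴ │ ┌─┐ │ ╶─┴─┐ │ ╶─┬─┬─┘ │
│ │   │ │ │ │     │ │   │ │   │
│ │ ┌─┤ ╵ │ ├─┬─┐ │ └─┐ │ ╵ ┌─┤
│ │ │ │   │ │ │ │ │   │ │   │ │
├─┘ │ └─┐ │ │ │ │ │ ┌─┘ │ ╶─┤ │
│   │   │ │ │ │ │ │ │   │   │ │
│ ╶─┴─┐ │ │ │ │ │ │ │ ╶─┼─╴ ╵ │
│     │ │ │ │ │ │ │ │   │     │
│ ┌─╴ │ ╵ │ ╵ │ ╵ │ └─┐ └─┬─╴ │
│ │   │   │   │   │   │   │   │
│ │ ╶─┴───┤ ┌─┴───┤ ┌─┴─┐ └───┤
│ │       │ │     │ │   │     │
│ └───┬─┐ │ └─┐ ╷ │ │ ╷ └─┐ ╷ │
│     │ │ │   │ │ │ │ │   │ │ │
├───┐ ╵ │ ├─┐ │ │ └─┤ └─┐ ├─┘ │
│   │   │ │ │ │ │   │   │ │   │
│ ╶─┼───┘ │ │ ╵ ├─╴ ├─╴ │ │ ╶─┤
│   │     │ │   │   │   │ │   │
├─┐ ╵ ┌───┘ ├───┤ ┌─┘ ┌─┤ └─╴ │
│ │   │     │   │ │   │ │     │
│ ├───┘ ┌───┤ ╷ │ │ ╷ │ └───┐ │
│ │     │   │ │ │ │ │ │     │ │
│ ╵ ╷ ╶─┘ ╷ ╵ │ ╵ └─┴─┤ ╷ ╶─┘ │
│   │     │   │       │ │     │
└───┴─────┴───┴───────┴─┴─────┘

Using BFS/flood-fill to find all reachable cells from A:
Maze size: 15 × 15 = 225 total cells
160 cell(s) are walled off and cannot be reached from A.
Reachable cells: 65

Reachable region (· marks reachable cells):

┌─────┬─────┬───────────┬─────┐
│A · ·│· · ·│           │     │
│ ╷ ╷ └─╴ ╷ └───┐ ╷ ╶───┘ ┌─╴ │
│·│·│· · ·│· · ·│ │       │   │
│ │ └─┬───┴─┬─╴ │ └─┬─────┘ ╷ │
│·│· ·│     │· ·│   │       │ │
│ ├─╴ │ ┌─┐ │ ╶─┴─┐ │ ╶─┬─┬─┘ │
│·│· ·│ │ │ │· · ·│ │   │ │   │
│ │ ┌─┤ ╵ │ ├─┬─┐ │ └─┐ │ ╵ ┌─┤
│·│·│ │   │ │ │·│·│   │ │   │ │
├─┘ │ └─┐ │ │ │ │ │ ┌─┘ │ ╶─┤ │
│· ·│   │ │ │ │·│·│ │   │   │ │
│ ╶─┴─┐ │ │ │ │ │ │ │ ╶─┼─╴ ╵ │
│· · ·│ │ │ │ │·│·│ │   │     │
│ ┌─╴ │ ╵ │ ╵ │ ╵ │ └─┐ └─┬─╴ │
│·│· ·│   │   │· ·│   │   │   │
│ │ ╶─┴───┤ ┌─┴───┤ ┌─┴─┐ └───┤
│·│· · · ·│ │     │ │   │     │
│ └───┬─┐ │ └─┐ ╷ │ │ ╷ └─┐ ╷ │
│· · ·│·│·│   │ │ │ │ │   │ │ │
├───┐ ╵ │ ├─┐ │ │ └─┤ └─┐ ├─┘ │
│· ·│· ·│·│ │ │ │   │   │ │   │
│ ╶─┼───┘ │ │ ╵ ├─╴ ├─╴ │ │ ╶─┤
│· ·│· · ·│ │   │   │   │ │   │
├─┐ ╵ ┌───┘ ├───┤ ┌─┘ ┌─┤ └─╴ │
│ │· ·│     │   │ │   │ │     │
│ ├───┘ ┌───┤ ╷ │ │ ╷ │ └───┐ │
│ │     │   │ │ │ │ │ │     │ │
│ ╵ ╷ ╶─┘ ╷ ╵ │ ╵ └─┴─┤ ╷ ╶─┘ │
│   │     │   │       │ │     │
└───┴─────┴───┴───────┴─┴─────┘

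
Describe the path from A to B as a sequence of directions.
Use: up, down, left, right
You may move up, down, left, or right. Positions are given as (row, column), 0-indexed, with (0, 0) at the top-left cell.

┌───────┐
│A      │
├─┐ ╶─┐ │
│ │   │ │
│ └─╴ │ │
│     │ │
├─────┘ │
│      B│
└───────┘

Finding the path and converting it to directions:
Path through cells: (0,0) → (0,1) → (0,2) → (0,3) → (1,3) → (2,3) → (3,3)
Directions: right, right, right, down, down, down

Solution:

┌───────┐
│A → → ↓│
├─┐ ╶─┐ │
│ │   │↓│
│ └─╴ │ │
│     │↓│
├─────┘ │
│      B│
└───────┘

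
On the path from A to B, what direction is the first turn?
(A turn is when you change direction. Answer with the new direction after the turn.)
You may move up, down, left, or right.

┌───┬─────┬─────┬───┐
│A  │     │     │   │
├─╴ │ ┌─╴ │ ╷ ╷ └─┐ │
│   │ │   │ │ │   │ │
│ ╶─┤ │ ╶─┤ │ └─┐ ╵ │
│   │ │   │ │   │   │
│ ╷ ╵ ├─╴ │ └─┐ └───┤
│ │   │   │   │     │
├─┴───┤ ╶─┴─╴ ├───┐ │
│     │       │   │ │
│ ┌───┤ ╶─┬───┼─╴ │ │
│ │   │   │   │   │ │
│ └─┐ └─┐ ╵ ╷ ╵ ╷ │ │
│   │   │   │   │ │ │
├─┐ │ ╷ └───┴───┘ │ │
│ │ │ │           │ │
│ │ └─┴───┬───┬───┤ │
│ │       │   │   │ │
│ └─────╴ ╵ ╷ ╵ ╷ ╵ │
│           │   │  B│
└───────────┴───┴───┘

Directions: right, down, left, down, right, down, right, up, up, up, right, right, down, left, down, right, down, left, down, right, right, right, up, left, up, up, up, right, down, down, right, down, right, right, down, down, down, down, down, down
First turn direction: down

Solution:

┌───┬─────┬─────┬───┐
│A ↓│↱ → ↓│↱ ↓  │   │
├─╴ │ ┌─╴ │ ╷ ╷ └─┐ │
│↓ ↲│↑│↓ ↲│↑│↓│   │ │
│ ╶─┤ │ ╶─┤ │ └─┐ ╵ │
│↳ ↓│↑│↳ ↓│↑│↳ ↓│   │
│ ╷ ╵ ├─╴ │ └─┐ └───┤
│ │↳ ↑│↓ ↲│↑ ↰│↳ → ↓│
├─┴───┤ ╶─┴─╴ ├───┐ │
│     │↳ → → ↑│   │↓│
│ ┌───┤ ╶─┬───┼─╴ │ │
│ │   │   │   │   │↓│
│ └─┐ └─┐ ╵ ╷ ╵ ╷ │ │
│   │   │   │   │ │↓│
├─┐ │ ╷ └───┴───┘ │ │
│ │ │ │           │↓│
│ │ └─┴───┬───┬───┤ │
│ │       │   │   │↓│
│ └─────╴ ╵ ╷ ╵ ╷ ╵ │
│           │   │  B│
└───────────┴───┴───┘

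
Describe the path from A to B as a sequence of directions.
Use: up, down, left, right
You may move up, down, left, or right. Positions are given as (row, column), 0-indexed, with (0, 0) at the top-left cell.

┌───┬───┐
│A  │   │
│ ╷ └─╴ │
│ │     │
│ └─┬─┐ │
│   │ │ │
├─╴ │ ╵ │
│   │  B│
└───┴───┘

Finding the path and converting it to directions:
Path through cells: (0,0) → (0,1) → (1,1) → (1,2) → (1,3) → (2,3) → (3,3)
Directions: right, down, right, right, down, down

Solution:

┌───┬───┐
│A ↓│   │
│ ╷ └─╴ │
│ │↳ → ↓│
│ └─┬─┐ │
│   │ │↓│
├─╴ │ ╵ │
│   │  B│
└───┴───┘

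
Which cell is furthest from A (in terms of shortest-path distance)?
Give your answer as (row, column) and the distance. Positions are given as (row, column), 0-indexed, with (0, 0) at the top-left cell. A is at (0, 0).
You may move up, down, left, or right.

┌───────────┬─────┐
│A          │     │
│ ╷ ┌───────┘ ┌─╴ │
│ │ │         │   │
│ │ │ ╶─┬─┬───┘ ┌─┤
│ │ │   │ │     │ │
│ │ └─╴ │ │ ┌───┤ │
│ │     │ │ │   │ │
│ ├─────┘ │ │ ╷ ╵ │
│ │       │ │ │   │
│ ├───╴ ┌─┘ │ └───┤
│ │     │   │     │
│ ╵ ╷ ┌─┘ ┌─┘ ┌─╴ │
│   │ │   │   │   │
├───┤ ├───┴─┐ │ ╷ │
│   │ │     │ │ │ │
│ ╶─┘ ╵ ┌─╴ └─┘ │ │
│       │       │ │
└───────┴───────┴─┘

Computing BFS distances from A to all cells:
Furthest cell: (2, 8)
Distance: 32 steps

Path from A to the furthest cell:

┌───────────┬─────┐
│A          │     │
│ ╷ ┌───────┘ ┌─╴ │
│↓│ │         │   │
│ │ │ ╶─┬─┬───┘ ┌─┤
│↓│ │   │ │     │B│
│ │ └─╴ │ │ ┌───┤ │
│↓│     │ │ │↱ ↓│↑│
│ ├─────┘ │ │ ╷ ╵ │
│↓│       │ │↑│↳ ↑│
│ ├───╴ ┌─┘ │ └───┤
│↓│↱ ↓  │   │↑ ← ↰│
│ ╵ ╷ ┌─┘ ┌─┘ ┌─╴ │
│↳ ↑│↓│   │   │↱ ↑│
├───┤ ├───┴─┐ │ ╷ │
│   │↓│↱ → ↓│ │↑│ │
│ ╶─┘ ╵ ┌─╴ └─┘ │ │
│    ↳ ↑│  ↳ → ↑│ │
└───────┴───────┴─┘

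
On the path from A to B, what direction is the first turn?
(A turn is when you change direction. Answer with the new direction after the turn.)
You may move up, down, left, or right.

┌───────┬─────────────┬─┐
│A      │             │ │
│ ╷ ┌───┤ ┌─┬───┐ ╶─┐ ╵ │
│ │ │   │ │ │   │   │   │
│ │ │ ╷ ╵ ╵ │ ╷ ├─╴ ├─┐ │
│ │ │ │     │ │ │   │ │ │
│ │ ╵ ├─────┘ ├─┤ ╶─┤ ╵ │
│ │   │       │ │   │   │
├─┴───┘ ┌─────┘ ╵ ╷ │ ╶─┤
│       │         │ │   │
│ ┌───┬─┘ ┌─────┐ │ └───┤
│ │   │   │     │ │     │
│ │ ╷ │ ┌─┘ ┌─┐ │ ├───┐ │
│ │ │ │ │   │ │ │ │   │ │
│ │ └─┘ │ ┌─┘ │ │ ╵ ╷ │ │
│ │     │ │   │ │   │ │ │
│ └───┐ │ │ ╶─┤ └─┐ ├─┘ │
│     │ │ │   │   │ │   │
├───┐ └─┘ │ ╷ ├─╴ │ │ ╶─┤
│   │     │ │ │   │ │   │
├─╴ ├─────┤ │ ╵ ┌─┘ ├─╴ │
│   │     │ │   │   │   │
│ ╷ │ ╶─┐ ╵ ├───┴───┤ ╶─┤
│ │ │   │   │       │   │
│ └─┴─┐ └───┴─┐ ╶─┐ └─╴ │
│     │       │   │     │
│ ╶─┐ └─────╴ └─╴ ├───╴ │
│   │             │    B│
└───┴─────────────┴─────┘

Directions: right, down, down, down, right, up, up, right, down, right, up, up, right, right, right, right, down, right, down, left, down, right, down, down, right, right, down, down, down, left, down, right, down, left, down, right, down, down
First turn direction: down

Solution:

┌───────┬─────────────┬─┐
│A ↓    │↱ → → → ↓    │ │
│ ╷ ┌───┤ ┌─┬───┐ ╶─┐ ╵ │
│ │↓│↱ ↓│↑│ │   │↳ ↓│   │
│ │ │ ╷ ╵ ╵ │ ╷ ├─╴ ├─┐ │
│ │↓│↑│↳ ↑  │ │ │↓ ↲│ │ │
│ │ ╵ ├─────┘ ├─┤ ╶─┤ ╵ │
│ │↳ ↑│       │ │↳ ↓│   │
├─┴───┘ ┌─────┘ ╵ ╷ │ ╶─┤
│       │         │↓│   │
│ ┌───┬─┘ ┌─────┐ │ └───┤
│ │   │   │     │ │↳ → ↓│
│ │ ╷ │ ┌─┘ ┌─┐ │ ├───┐ │
│ │ │ │ │   │ │ │ │   │↓│
│ │ └─┘ │ ┌─┘ │ │ ╵ ╷ │ │
│ │     │ │   │ │   │ │↓│
│ └───┐ │ │ ╶─┤ └─┐ ├─┘ │
│     │ │ │   │   │ │↓ ↲│
├───┐ └─┘ │ ╷ ├─╴ │ │ ╶─┤
│   │     │ │ │   │ │↳ ↓│
├─╴ ├─────┤ │ ╵ ┌─┘ ├─╴ │
│   │     │ │   │   │↓ ↲│
│ ╷ │ ╶─┐ ╵ ├───┴───┤ ╶─┤
│ │ │   │   │       │↳ ↓│
│ └─┴─┐ └───┴─┐ ╶─┐ └─╴ │
│     │       │   │    ↓│
│ ╶─┐ └─────╴ └─╴ ├───╴ │
│   │             │    B│
└───┴─────────────┴─────┘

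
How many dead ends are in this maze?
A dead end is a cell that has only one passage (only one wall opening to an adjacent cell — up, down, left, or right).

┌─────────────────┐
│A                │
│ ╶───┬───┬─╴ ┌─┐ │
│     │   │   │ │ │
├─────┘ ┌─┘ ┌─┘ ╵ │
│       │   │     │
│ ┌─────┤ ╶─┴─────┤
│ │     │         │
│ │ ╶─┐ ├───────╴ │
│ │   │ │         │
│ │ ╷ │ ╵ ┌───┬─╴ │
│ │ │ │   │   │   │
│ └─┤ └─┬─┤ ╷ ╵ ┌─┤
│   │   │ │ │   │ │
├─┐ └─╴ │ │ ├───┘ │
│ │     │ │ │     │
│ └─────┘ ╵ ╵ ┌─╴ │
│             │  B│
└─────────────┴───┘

Checking each cell for number of passages:

Dead ends found at positions:
  (1, 2)
  (1, 4)
  (1, 7)
  (2, 6)
  (5, 1)
  (6, 4)
  (6, 8)
  (7, 0)
  (8, 7)
Total dead ends: 9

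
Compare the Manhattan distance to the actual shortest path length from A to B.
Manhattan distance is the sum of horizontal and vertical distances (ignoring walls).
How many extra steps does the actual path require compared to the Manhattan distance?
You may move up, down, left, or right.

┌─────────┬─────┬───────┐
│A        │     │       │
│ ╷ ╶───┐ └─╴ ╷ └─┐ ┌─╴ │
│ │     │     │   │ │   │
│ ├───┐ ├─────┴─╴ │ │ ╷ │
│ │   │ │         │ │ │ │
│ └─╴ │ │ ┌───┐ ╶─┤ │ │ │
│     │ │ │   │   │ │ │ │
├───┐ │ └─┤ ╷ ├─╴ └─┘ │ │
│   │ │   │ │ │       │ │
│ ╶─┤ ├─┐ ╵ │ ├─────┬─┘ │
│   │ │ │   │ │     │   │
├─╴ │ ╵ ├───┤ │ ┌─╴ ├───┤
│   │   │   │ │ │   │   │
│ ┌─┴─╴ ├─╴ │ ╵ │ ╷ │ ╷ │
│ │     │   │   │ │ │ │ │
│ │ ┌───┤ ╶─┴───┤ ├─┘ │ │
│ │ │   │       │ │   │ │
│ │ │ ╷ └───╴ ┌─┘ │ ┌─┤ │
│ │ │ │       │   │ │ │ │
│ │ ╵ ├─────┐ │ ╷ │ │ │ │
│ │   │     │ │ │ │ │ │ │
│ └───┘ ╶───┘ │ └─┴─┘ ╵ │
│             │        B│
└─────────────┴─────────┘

Manhattan distance: |11 - 0| + |11 - 0| = 22
Actual path length: 34
Extra steps: 34 - 22 = 12

Solution:

┌─────────┬─────┬───────┐
│A ↓      │     │       │
│ ╷ ╶───┐ └─╴ ╷ └─┐ ┌─╴ │
│ │↳ → ↓│     │   │ │   │
│ ├───┐ ├─────┴─╴ │ │ ╷ │
│ │   │↓│         │ │ │ │
│ └─╴ │ │ ┌───┐ ╶─┤ │ │ │
│     │↓│ │↱ ↓│   │ │ │ │
├───┐ │ └─┤ ╷ ├─╴ └─┘ │ │
│   │ │↳ ↓│↑│↓│       │ │
│ ╶─┤ ├─┐ ╵ │ ├─────┬─┘ │
│   │ │ │↳ ↑│↓│↱ → ↓│   │
├─╴ │ ╵ ├───┤ │ ┌─╴ ├───┤
│   │   │   │↓│↑│↓ ↲│   │
│ ┌─┴─╴ ├─╴ │ ╵ │ ╷ │ ╷ │
│ │     │   │↳ ↑│↓│ │ │ │
│ │ ┌───┤ ╶─┴───┤ ├─┘ │ │
│ │ │   │       │↓│   │ │
│ │ │ ╷ └───╴ ┌─┘ │ ┌─┤ │
│ │ │ │       │↓ ↲│ │ │ │
│ │ ╵ ├─────┐ │ ╷ │ │ │ │
│ │   │     │ │↓│ │ │ │ │
│ └───┘ ╶───┘ │ └─┴─┘ ╵ │
│             │↳ → → → B│
└─────────────┴─────────┘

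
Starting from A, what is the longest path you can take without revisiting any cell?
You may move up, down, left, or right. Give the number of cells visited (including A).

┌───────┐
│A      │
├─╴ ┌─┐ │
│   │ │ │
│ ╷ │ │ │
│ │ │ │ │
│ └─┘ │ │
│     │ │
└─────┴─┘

Finding longest simple path using DFS:
Start: (0, 0)
Longest path visits 10 cells
Path: A → right → down → left → down → down → right → right → up → up

Solution:

┌───────┐
│A ↓    │
├─╴ ┌─┐ │
│↓ ↲│B│ │
│ ╷ │ │ │
│↓│ │↑│ │
│ └─┘ │ │
│↳ → ↑│ │
└─────┴─┘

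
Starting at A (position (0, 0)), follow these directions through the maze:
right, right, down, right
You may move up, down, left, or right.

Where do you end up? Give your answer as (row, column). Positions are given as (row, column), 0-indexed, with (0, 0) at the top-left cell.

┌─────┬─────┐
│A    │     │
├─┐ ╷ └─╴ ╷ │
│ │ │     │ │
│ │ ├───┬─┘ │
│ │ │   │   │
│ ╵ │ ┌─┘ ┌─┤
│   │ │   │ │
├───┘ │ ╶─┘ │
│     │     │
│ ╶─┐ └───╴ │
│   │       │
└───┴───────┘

Following directions step by step:
Start: (0, 0)
  right: (0, 0) → (0, 1)
  right: (0, 1) → (0, 2)
  down: (0, 2) → (1, 2)
  right: (1, 2) → (1, 3)
Final position: (1, 3)

Path taken:

┌─────┬─────┐
│A → ↓│     │
├─┐ ╷ └─╴ ╷ │
│ │ │↳ B  │ │
│ │ ├───┬─┘ │
│ │ │   │   │
│ ╵ │ ┌─┘ ┌─┤
│   │ │   │ │
├───┘ │ ╶─┘ │
│     │     │
│ ╶─┐ └───╴ │
│   │       │
└───┴───────┘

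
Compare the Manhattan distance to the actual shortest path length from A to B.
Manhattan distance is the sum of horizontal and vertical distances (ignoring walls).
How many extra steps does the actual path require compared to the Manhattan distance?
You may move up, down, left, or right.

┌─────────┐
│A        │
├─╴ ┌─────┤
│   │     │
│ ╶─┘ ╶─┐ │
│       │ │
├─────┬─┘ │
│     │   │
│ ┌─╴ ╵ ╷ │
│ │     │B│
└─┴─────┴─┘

Manhattan distance: |4 - 0| + |4 - 0| = 8
Actual path length: 12
Extra steps: 12 - 8 = 4

Solution:

┌─────────┐
│A ↓      │
├─╴ ┌─────┤
│↓ ↲│↱ → ↓│
│ ╶─┘ ╶─┐ │
│↳ → ↑  │↓│
├─────┬─┘ │
│     │  ↓│
│ ┌─╴ ╵ ╷ │
│ │     │B│
└─┴─────┴─┘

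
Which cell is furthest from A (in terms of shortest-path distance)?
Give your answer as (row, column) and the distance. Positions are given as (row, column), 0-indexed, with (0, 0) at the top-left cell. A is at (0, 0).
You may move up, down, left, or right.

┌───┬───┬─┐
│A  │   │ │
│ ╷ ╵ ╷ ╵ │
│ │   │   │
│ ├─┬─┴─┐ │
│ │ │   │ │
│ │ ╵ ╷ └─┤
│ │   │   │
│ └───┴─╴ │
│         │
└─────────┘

Computing BFS distances from A to all cells:
Furthest cell: (2, 1)
Distance: 15 steps

Path from A to the furthest cell:

┌───┬───┬─┐
│A  │   │ │
│ ╷ ╵ ╷ ╵ │
│↓│   │   │
│ ├─┬─┴─┐ │
│↓│B│↓ ↰│ │
│ │ ╵ ╷ └─┤
│↓│↑ ↲│↑ ↰│
│ └───┴─╴ │
│↳ → → → ↑│
└─────────┘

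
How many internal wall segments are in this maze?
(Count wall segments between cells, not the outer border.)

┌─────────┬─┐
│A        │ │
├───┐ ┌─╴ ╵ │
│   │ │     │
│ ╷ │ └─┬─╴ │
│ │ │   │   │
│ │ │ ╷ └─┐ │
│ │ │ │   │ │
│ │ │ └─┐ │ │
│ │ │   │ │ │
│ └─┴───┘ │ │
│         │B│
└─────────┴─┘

Counting internal wall segments:
Total internal walls: 25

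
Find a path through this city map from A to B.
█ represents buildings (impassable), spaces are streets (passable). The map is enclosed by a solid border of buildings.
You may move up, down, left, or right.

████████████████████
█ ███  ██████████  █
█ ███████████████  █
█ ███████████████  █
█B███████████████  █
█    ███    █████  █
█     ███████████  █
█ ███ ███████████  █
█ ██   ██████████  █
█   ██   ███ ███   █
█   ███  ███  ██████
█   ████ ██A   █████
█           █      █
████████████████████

Finding the shortest path from A to B:
Movement: cardinal only
Path length: 19 steps
Directions: down → left → left → left → up → up → up → left → left → up → left → up → up → left → up → left → left → left → up

Solution:

████████████████████
█ ███  ██████████  █
█ ███████████████  █
█ ███████████████  █
█B███████████████  █
█↑←←↰███    █████  █
█   ↑↰███████████  █
█ ███↑███████████  █
█ ██ ↑↰██████████  █
█   ██↑←↰███ ███   █
█   ███ ↑███  ██████
█   ████↑██A   █████
█       ↑←←↲█      █
████████████████████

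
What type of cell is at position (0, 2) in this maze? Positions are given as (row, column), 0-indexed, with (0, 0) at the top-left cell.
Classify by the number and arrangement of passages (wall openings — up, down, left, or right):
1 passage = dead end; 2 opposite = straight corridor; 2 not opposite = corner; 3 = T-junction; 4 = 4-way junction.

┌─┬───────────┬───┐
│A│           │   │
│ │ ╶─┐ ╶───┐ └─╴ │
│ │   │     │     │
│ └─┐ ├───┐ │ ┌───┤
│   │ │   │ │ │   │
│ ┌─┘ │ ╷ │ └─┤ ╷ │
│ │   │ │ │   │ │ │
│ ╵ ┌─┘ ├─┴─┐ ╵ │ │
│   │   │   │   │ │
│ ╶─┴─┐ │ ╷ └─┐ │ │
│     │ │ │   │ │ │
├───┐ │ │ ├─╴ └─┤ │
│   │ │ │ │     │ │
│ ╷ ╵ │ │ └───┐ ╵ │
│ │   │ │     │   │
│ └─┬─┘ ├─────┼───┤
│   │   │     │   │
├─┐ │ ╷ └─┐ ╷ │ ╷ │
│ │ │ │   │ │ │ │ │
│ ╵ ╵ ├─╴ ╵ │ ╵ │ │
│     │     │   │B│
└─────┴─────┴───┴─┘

Checking cell at (0, 2):
Number of passages: 2
Cell type: straight corridor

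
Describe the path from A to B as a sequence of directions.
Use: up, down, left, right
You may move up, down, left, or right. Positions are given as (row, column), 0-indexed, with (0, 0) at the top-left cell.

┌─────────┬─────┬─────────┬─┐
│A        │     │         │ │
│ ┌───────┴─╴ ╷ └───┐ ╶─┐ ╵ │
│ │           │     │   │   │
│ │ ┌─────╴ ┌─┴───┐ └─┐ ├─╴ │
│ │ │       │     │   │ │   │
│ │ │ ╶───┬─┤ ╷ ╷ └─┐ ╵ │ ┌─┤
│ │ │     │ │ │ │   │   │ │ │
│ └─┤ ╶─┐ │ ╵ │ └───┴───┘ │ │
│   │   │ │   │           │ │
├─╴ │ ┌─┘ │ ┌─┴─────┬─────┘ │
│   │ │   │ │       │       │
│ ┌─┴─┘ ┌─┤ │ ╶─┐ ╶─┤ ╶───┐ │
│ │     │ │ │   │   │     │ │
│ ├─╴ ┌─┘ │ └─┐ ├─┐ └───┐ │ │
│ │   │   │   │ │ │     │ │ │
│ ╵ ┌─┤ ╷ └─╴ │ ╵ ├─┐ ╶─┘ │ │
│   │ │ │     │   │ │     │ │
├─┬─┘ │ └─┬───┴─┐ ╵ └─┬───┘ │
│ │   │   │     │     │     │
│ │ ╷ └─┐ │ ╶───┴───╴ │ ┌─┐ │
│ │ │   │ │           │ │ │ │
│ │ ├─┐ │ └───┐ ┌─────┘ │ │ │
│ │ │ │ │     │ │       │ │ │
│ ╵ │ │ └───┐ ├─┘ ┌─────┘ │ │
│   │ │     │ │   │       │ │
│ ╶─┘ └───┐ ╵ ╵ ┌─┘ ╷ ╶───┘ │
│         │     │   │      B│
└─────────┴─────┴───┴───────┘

Finding the path and converting it to directions:
Path through cells: (0,0) → (1,0) → (2,0) → (3,0) → (4,0) → (4,1) → (5,1) → (5,0) → (6,0) → (7,0) → (8,0) → (8,1) → (7,1) → (7,2) → (6,2) → (6,3) → (5,3) → (5,4) → (4,4) → (3,4) → (3,3) → (3,2) → (2,2) → (2,3) → (2,4) → (2,5) → (1,5) → (1,6) → (0,6) → (0,7) → (1,7) → (1,8) → (1,9) → (2,9) → (2,10) → (3,10) → (3,11) → (2,11) → (1,11) → (1,10) → (0,10) → (0,11) → (0,12) → (1,12) → (1,13) → (2,13) → (2,12) → (3,12) → (4,12) → (4,11) → (4,10) → (4,9) → (4,8) → (4,7) → (3,7) → (2,7) → (2,6) → (3,6) → (4,6) → (4,5) → (5,5) → (6,5) → (7,5) → (7,6) → (8,6) → (8,5) → (8,4) → (7,4) → (7,3) → (8,3) → (9,3) → (9,4) → (10,4) → (11,4) → (11,5) → (11,6) → (12,6) → (13,6) → (13,7) → (12,7) → (12,8) → (11,8) → (11,9) → (11,10) → (11,11) → (10,11) → (9,11) → (9,12) → (9,13) → (10,13) → (11,13) → (12,13) → (13,13)
Directions: down, down, down, down, right, down, left, down, down, down, right, up, right, up, right, up, right, up, up, left, left, up, right, right, right, up, right, up, right, down, right, right, down, right, down, right, up, up, left, up, right, right, down, right, down, left, down, down, left, left, left, left, left, up, up, left, down, down, left, down, down, down, right, down, left, left, up, left, down, down, right, down, down, right, right, down, down, right, up, right, up, right, right, right, up, up, right, right, down, down, down, down

Solution:

┌─────────┬─────┬─────────┬─┐
│A        │  ↱ ↓│    ↱ → ↓│ │
│ ┌───────┴─╴ ╷ └───┐ ╶─┐ ╵ │
│↓│        ↱ ↑│↳ → ↓│↑ ↰│↳ ↓│
│ │ ┌─────╴ ┌─┴───┐ └─┐ ├─╴ │
│↓│ │↱ → → ↑│↓ ↰  │↳ ↓│↑│↓ ↲│
│ │ │ ╶───┬─┤ ╷ ╷ └─┐ ╵ │ ┌─┤
│↓│ │↑ ← ↰│ │↓│↑│   │↳ ↑│↓│ │
│ └─┤ ╶─┐ │ ╵ │ └───┴───┘ │ │
│↳ ↓│   │↑│↓ ↲│↑ ← ← ← ← ↲│ │
├─╴ │ ┌─┘ │ ┌─┴─────┬─────┘ │
│↓ ↲│ │↱ ↑│↓│       │       │
│ ┌─┴─┘ ┌─┤ │ ╶─┐ ╶─┤ ╶───┐ │
│↓│  ↱ ↑│ │↓│   │   │     │ │
│ ├─╴ ┌─┘ │ └─┐ ├─┐ └───┐ │ │
│↓│↱ ↑│↓ ↰│↳ ↓│ │ │     │ │ │
│ ╵ ┌─┤ ╷ └─╴ │ ╵ ├─┐ ╶─┘ │ │
│↳ ↑│ │↓│↑ ← ↲│   │ │     │ │
├─┬─┘ │ └─┬───┴─┐ ╵ └─┬───┘ │
│ │   │↳ ↓│     │     │↱ → ↓│
│ │ ╷ └─┐ │ ╶───┴───╴ │ ┌─┐ │
│ │ │   │↓│           │↑│ │↓│
│ │ ├─┐ │ └───┐ ┌─────┘ │ │ │
│ │ │ │ │↳ → ↓│ │↱ → → ↑│ │↓│
│ ╵ │ │ └───┐ ├─┘ ┌─────┘ │ │
│   │ │     │↓│↱ ↑│       │↓│
│ ╶─┘ └───┐ ╵ ╵ ┌─┘ ╷ ╶───┘ │
│         │  ↳ ↑│   │      B│
└─────────┴─────┴───┴───────┘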